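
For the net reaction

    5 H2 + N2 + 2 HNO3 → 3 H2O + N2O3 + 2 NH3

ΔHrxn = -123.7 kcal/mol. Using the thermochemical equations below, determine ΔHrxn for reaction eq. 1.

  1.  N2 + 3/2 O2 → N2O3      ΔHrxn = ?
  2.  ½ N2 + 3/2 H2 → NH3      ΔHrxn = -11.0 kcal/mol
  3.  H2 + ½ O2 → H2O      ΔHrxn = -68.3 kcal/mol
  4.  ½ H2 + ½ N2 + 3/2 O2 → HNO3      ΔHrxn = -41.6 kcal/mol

ΔHrxn = 20.0 kcal/mol

eq. 1 as written (N2O3 already on the product side): contributes x
eq. 2 × 2 (scale by 2 for the 2 NH3): (2)·(-11.0) = -22.0 kcal/mol
eq. 3 × 3 (scale by 3 for the 3 H2O): (3)·(-68.3) = -204.9 kcal/mol
eq. 4 reversed and × 2 (HNO3 must end up as a reactant; ×2 to match 2 HNO3 in the target): (-2)·(-41.6) = +83.2 kcal/mol
-123.7 = (-22.0) + (-204.9) + (+83.2) + x
x = (-123.7 − (-143.7)) / (1) = 20.0 kcal/mol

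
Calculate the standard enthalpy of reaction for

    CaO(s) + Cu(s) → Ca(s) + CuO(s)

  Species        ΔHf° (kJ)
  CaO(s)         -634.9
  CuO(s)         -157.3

Products: 1·(+0.0) + 1·(-157.3) = -157.3
Reactants: 1·(-634.9) + 1·(+0.0) = -634.9
ΔH_rxn = (-157.3) − (-634.9) = 477.6 kJ

ΔH_rxn = 477.6 kJ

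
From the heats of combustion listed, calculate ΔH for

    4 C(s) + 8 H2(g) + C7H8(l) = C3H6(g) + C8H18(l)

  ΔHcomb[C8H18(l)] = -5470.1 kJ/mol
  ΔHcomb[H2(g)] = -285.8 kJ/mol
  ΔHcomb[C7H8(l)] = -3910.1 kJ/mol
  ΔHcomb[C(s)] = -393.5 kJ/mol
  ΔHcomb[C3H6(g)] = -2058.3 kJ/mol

ΔH = -242.1 kJ/mol

Using ΔH = Σ nΔHc°(reactants) − Σ nΔHc°(products):
= [4·(-393.5) + 8·(-285.8) + 1·(-3910.1)] − [1·(-2058.3) + 1·(-5470.1)]
= -242.1 kJ/mol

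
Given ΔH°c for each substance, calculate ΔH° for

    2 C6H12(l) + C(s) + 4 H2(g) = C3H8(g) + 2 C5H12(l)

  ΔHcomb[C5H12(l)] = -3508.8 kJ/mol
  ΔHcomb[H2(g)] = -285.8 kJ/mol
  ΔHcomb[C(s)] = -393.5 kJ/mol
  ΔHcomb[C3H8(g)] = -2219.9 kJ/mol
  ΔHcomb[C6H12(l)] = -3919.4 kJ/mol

ΔH° = -138.0 kJ/mol

Using ΔH = Σ nΔHc°(reactants) − Σ nΔHc°(products):
= [2·(-3919.4) + 1·(-393.5) + 4·(-285.8)] − [1·(-2219.9) + 2·(-3508.8)]
= -138.0 kJ/mol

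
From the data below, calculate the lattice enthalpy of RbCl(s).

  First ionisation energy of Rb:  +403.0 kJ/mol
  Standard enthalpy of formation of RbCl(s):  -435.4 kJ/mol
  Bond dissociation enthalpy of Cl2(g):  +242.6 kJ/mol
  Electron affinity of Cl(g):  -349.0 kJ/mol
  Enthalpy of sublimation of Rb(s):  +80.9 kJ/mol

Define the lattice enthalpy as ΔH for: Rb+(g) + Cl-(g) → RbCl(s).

U = -691.6 kJ/mol

ΔHf° = 1·ΔHsub + 1·(ΣIE) + 1/2·D(Cl2) + 1·EA + U
-435.4 = 1·(+80.9) + 1·(+403.0) + 1/2·(+242.6) + 1·(-349.0) + U
U = -435.4 − (+256.2) = -691.6 kJ/mol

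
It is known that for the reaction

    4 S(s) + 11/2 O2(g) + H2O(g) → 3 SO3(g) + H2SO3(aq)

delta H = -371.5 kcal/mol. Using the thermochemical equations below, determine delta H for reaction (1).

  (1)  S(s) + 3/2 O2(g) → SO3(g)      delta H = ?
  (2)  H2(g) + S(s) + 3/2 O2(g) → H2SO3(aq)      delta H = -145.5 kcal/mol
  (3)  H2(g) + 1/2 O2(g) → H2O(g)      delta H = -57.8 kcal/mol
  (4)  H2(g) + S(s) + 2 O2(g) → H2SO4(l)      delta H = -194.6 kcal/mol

(1) × 3: contributes 3·x
(2) as written: -145.5 kcal/mol
(3) reversed: +57.8 kcal/mol
(4): not needed.
-371.5 = (-145.5) + (+57.8) + 3·x
x = (-371.5 − (-87.7)) / (3) = -94.6 kcal/mol

delta H = -94.6 kcal/mol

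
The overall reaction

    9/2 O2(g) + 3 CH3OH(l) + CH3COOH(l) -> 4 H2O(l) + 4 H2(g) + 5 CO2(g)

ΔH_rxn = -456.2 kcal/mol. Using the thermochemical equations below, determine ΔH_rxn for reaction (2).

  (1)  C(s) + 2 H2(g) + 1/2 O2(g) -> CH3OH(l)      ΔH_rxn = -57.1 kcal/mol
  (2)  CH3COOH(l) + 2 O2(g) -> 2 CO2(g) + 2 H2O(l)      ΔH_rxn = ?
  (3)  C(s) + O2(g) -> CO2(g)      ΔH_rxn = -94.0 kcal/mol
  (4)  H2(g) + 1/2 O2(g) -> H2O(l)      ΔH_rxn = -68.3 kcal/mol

ΔH_rxn = -208.9 kcal/mol

(1) reversed and × 3 (CH3OH(l) must end up as a reactant; scale by 3 for the 3 CH3OH(l)): (-3)·(-57.1) = +171.3 kcal/mol
(2) as written (CH3COOH(l) already on the reactant side): contributes x
(3) × 3: (3)·(-94.0) = -282.0 kcal/mol
(4) × 2: (2)·(-68.3) = -136.6 kcal/mol
-456.2 = (+171.3) + (-282.0) + (-136.6) + x
x = (-456.2 − (-247.3)) / (1) = -208.9 kcal/mol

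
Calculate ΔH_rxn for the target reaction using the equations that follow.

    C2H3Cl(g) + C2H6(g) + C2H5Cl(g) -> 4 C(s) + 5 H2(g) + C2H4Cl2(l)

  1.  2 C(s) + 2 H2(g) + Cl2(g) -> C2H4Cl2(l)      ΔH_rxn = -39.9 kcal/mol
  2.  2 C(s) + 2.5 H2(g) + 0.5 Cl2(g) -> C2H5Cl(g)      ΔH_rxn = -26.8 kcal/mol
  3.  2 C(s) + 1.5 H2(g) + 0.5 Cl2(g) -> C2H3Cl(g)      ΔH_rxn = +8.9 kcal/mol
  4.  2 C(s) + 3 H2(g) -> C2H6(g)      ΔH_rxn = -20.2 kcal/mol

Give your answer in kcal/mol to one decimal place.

ΔH_rxn = -1.8 kcal/mol

eq. 1 as written: -39.9 kcal/mol
eq. 2 reversed: +26.8 kcal/mol
eq. 3 reversed: -8.9 kcal/mol
eq. 4 reversed: +20.2 kcal/mol
Summing the manipulated equations, ΔH_rxn = (1)·(-39.9) + (-1)·(-26.8) + (-1)·(+8.9) + (-1)·(-20.2) = -1.8 kcal/mol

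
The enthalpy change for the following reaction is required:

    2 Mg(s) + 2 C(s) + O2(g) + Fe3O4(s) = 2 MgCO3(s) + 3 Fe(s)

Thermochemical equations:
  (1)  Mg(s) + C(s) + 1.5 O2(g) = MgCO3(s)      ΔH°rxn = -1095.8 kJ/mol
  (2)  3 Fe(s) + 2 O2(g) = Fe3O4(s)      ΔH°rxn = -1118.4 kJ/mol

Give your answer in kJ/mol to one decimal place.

ΔH°rxn = -1073.2 kJ/mol

(1) × 2 (scale by 2 for the 2 MgCO3(s)): (2)·(-1095.8) = -2191.6 kJ/mol
(2) reversed (Fe3O4(s) must end up as a reactant): +1118.4 kJ/mol
ΔH°rxn = (-2191.6) + (+1118.4) = -1073.2 kJ/mol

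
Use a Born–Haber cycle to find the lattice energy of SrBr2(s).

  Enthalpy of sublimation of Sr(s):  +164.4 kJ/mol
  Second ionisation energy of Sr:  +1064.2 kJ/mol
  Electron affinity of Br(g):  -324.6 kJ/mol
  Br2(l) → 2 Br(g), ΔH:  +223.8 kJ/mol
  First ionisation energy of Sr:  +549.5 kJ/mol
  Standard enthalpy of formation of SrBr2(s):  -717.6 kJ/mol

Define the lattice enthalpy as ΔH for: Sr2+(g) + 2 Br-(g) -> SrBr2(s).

ΔHf° = 1·ΔHsub + 1·(ΣIE) + 1·D(Br2) + 2·EA + U
-717.6 = 1·(+164.4) + 1·(+1613.7) + 1·(+223.8) + 2·(-324.6) + U
U = -717.6 − (+1352.7) = -2070.3 kJ/mol

U = -2070.3 kJ/mol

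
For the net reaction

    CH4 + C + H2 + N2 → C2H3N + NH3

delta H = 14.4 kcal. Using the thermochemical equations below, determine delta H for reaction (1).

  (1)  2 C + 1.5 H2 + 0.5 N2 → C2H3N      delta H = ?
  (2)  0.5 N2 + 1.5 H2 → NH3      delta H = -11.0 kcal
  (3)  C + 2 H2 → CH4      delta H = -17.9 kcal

(1) as written (C2H3N already on the product side): contributes x
(2) as written (NH3 already on the product side): -11.0 kcal
(3) reversed (reverse to put CH4 on the reactant side): +17.9 kcal
+14.4 = (-11.0) + (+17.9) + x
x = (+14.4 − (+6.9)) / (1) = 7.5 kcal

delta H = 7.5 kcal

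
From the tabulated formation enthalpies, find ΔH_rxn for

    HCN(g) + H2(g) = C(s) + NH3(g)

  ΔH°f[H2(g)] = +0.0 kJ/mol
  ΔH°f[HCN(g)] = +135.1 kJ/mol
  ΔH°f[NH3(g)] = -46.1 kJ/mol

ΔH_rxn = -181.2 kJ/mol

ΔH°rxn = Σ nΔHf°(products) − Σ nΔHf°(reactants).
Products: 1·(+0.0) + 1·(-46.1) = -46.1
Reactants: 1·(+135.1) + 1·(+0.0) = +135.1
ΔH_rxn = (-46.1) − (+135.1) = -181.2 kJ/mol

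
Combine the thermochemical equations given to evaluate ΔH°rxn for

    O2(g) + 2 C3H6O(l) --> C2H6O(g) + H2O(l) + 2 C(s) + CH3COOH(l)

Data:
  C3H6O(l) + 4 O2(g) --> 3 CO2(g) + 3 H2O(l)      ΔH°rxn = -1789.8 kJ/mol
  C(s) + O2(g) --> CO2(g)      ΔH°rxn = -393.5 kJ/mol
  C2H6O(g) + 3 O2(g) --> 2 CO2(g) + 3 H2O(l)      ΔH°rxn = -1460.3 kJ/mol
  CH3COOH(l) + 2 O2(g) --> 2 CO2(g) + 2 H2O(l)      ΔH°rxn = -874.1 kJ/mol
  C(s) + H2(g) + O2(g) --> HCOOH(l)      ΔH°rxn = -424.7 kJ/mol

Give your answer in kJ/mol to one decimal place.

equation 1 × 2 (×2 to match 2 C3H6O(l) in the target): (2)·(-1789.8) = -3579.6 kJ/mol
equation 2 reversed and × 2: (-2)·(-393.5) = +787.0 kJ/mol
equation 3 reversed (C2H6O(g) must end up as a product): +1460.3 kJ/mol
equation 4 reversed (CH3COOH(l) must end up as a product): +874.1 kJ/mol
equation 5: not needed (H2(g) appears nowhere else).
ΔH°rxn = (-3579.6) + (+787.0) + (+1460.3) + (+874.1) = -458.2 kJ/mol

ΔH°rxn = -458.2 kJ/mol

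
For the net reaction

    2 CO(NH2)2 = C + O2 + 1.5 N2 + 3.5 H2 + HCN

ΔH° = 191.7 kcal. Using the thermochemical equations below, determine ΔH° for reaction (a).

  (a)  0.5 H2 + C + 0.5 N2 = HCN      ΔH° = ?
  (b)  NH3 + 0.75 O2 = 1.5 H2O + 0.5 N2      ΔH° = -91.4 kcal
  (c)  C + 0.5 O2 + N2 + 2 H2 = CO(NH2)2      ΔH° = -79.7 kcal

(a) as written (HCN already on the product side): contributes x
(b): not needed (H2O appears nowhere else).
(c) reversed and × 2 (CO(NH2)2 must end up as a reactant; ×2 to match 2 CO(NH2)2 in the target): (-2)·(-79.7) = +159.4 kcal
+191.7 = (+159.4) + x
x = (+191.7 − (+159.4)) / (1) = 32.3 kcal

ΔH° = 32.3 kcal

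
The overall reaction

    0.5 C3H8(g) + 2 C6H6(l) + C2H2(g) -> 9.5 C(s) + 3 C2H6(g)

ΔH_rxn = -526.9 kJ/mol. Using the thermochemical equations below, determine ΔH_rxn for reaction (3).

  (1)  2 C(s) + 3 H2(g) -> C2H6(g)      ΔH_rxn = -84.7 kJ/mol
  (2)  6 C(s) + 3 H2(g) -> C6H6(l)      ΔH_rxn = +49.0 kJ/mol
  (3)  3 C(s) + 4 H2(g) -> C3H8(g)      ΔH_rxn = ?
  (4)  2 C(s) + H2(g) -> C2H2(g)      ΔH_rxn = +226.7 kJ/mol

ΔH_rxn = -103.8 kJ/mol

(1) × 3: (3)·(-84.7) = -254.1 kJ/mol
(2) reversed and × 2: (-2)·(+49.0) = -98.0 kJ/mol
(3) reversed and × 1/2: contributes −1/2·x
(4) reversed: -226.7 kJ/mol
-526.9 = (-254.1) + (-98.0) + (-226.7) − 1/2·x
x = (-526.9 − (-578.8)) / (-1/2) = -103.8 kJ/mol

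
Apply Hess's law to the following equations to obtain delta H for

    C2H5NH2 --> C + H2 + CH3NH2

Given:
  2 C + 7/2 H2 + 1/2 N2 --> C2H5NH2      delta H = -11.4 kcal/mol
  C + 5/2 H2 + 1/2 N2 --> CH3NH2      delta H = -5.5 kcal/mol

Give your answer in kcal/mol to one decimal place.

delta H = 5.9 kcal/mol

equation 1 reversed (C2H5NH2 must end up as a reactant): +11.4 kcal/mol
equation 2 as written (CH3NH2 already on the product side): -5.5 kcal/mol
Since enthalpy is a state function, delta H = (-1)·(-11.4) + (1)·(-5.5) = 5.9 kcal/mol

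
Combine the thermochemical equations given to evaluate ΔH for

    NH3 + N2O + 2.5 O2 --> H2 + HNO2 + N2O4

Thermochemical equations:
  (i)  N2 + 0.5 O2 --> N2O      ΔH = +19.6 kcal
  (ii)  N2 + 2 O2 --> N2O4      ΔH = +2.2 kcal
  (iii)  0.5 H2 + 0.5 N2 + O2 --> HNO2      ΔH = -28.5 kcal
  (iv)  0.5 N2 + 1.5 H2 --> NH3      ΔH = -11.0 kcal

(i) reversed (reverse to put N2O on the reactant side): -19.6 kcal
(ii) as written (N2O4 already on the product side): +2.2 kcal
(iii) as written (HNO2 already on the product side): -28.5 kcal
(iv) reversed (NH3 must end up as a reactant): +11.0 kcal
ΔH = (-1)·(+19.6) + (1)·(+2.2) + (1)·(-28.5) + (-1)·(-11.0) = -34.9 kcal

ΔH = -34.9 kcal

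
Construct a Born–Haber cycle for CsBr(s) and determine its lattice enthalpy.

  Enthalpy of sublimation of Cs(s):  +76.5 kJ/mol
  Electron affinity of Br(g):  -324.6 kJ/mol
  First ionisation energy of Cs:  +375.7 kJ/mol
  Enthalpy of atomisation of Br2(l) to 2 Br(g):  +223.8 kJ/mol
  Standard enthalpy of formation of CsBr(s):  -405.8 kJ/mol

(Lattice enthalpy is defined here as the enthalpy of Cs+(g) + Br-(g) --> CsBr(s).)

ΔHf° = 1·ΔHsub + 1·(ΣIE) + 1/2·D(Br2) + 1·EA + U
-405.8 = 1·(+76.5) + 1·(+375.7) + 1/2·(+223.8) + 1·(-324.6) + U
U = -405.8 − (+239.5) = -645.3 kJ/mol

U = -645.3 kJ/mol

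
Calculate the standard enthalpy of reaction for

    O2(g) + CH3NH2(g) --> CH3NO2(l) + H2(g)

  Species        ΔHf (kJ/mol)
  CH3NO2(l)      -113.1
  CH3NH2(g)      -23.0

ΔH°rxn = Σ nΔHf°(products) − Σ nΔHf°(reactants).
Products: 1·(-113.1) + 1·(+0.0) = -113.1
Reactants: 1·(+0.0) + 1·(-23.0) = -23.0
ΔH° = (-113.1) − (-23.0) = -90.1 kJ/mol

ΔH° = -90.1 kJ/mol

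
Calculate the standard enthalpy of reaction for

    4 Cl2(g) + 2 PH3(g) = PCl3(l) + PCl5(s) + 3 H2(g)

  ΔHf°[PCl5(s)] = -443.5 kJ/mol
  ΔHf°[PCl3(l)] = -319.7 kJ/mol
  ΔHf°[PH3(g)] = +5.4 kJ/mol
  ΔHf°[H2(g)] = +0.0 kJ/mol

Products: 1·(-319.7) + 1·(-443.5) + 3·(+0.0) = -763.2
Reactants: 4·(+0.0) + 2·(+5.4) = +10.8
ΔH° = (-763.2) − (+10.8) = -774.0 kJ/mol

ΔH° = -774.0 kJ/mol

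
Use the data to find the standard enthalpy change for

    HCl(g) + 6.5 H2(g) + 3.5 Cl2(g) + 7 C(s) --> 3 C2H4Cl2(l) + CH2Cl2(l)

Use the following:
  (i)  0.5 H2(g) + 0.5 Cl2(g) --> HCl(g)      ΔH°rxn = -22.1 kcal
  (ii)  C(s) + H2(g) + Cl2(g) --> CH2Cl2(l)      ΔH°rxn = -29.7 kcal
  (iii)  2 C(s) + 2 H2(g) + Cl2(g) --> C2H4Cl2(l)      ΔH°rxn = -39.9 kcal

(i) reversed: +22.1 kcal
(ii) as written: -29.7 kcal
(iii) × 3: (3)·(-39.9) = -119.7 kcal
Combining the equations, ΔH°rxn = (+22.1) + (-29.7) + (-119.7) = -127.3 kcal

ΔH°rxn = -127.3 kcal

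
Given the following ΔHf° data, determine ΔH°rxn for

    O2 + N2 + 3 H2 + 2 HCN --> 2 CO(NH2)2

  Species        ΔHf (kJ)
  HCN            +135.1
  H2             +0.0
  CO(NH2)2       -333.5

ΔH°rxn = Σ nΔHf°(products) − Σ nΔHf°(reactants).
Products: 2·(-333.5) = -667.0
Reactants: 1·(+0.0) + 1·(+0.0) + 3·(+0.0) + 2·(+135.1) = +270.2
ΔH°rxn = (-667.0) − (+270.2) = -937.2 kJ

ΔH°rxn = -937.2 kJ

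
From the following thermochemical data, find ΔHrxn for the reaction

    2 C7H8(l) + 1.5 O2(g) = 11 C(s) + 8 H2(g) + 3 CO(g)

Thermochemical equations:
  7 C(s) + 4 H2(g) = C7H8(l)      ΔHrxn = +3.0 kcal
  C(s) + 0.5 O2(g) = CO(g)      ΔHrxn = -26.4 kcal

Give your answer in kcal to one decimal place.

equation 1 reversed and × 2 (C7H8(l) must end up as a reactant; ×2 to match 2 C7H8(l) in the target): (-2)·(+3.0) = -6.0 kcal
equation 2 × 3 (scale by 3 for the 3 CO(g)): (3)·(-26.4) = -79.2 kcal
ΔHrxn = (-6.0) + (-79.2) = -85.2 kcal

ΔHrxn = -85.2 kcal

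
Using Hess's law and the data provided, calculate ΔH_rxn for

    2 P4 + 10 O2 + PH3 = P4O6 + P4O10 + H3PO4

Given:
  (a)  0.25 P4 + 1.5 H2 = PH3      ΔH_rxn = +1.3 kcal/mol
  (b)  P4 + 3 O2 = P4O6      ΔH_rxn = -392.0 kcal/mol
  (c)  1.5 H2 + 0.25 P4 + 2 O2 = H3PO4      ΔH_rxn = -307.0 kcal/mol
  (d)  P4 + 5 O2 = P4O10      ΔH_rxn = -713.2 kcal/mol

ΔH_rxn = -1413.5 kcal/mol

(a) reversed (PH3 must end up as a reactant): -1.3 kcal/mol
(b) as written (P4O6 already on the product side): -392.0 kcal/mol
(c) as written (H3PO4 already on the product side): -307.0 kcal/mol
(d) as written (P4O10 already on the product side): -713.2 kcal/mol
Summing the manipulated equations, ΔH_rxn = (-1)·(+1.3) + (1)·(-392.0) + (1)·(-307.0) + (1)·(-713.2) = -1413.5 kcal/mol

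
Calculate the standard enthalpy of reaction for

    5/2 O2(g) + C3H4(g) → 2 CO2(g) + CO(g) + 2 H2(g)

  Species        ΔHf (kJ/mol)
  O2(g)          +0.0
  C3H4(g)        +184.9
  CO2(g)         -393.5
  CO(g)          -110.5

ΔH_rxn = -1082.4 kJ/mol

Products: 2·(-393.5) + 1·(-110.5) + 2·(+0.0) = -897.5
Reactants: 5/2·(+0.0) + 1·(+184.9) = +184.9
ΔH_rxn = (-897.5) − (+184.9) = -1082.4 kJ/mol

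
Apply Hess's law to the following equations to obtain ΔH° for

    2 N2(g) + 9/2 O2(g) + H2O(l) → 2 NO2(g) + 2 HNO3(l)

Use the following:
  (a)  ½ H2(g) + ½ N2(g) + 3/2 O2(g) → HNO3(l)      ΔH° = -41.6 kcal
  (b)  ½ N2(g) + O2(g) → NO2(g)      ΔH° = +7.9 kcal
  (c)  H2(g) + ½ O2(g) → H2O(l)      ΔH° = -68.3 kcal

ΔH° = 0.9 kcal

(a) × 2 (×2 to match 2 HNO3(l) in the target): (2)·(-41.6) = -83.2 kcal
(b) × 2 (×2 to match 2 NO2(g) in the target): (2)·(+7.9) = +15.8 kcal
(c) reversed (H2O(l) must end up as a reactant): +68.3 kcal
ΔH° = (-83.2) + (+15.8) + (+68.3) = 0.9 kcal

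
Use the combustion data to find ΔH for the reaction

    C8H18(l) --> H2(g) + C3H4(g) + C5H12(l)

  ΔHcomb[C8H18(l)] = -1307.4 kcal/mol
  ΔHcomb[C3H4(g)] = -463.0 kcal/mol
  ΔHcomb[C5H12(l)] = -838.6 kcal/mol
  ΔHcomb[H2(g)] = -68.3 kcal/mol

With combustion enthalpies, reactants minus products:
= [1·(-1307.4)] − [1·(-68.3) + 1·(-463.0) + 1·(-838.6)]
= 62.5 kcal/mol

ΔH = 62.5 kcal/mol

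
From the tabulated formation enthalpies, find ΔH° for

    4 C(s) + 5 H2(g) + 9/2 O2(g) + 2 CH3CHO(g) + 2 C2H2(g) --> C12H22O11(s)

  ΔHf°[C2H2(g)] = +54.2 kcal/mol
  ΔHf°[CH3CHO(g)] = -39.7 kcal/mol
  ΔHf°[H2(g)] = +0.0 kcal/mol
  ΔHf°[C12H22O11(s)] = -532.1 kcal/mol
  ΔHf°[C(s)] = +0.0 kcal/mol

Products: 1·(-532.1) = -532.1
Reactants: 4·(+0.0) + 5·(+0.0) + 9/2·(+0.0) + 2·(-39.7) + 2·(+54.2) = +29.0
ΔH° = (-532.1) − (+29.0) = -561.1 kcal/mol

ΔH° = -561.1 kcal/mol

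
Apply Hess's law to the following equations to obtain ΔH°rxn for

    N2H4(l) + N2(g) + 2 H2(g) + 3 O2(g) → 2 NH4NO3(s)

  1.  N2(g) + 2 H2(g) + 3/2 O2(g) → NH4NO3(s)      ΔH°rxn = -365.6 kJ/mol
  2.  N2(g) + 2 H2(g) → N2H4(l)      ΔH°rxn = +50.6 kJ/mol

eq. 1 × 2: (2)·(-365.6) = -731.2 kJ/mol
eq. 2 reversed: -50.6 kJ/mol
By Hess's law, ΔH°rxn = (-731.2) + (-50.6) = -781.8 kJ/mol

ΔH°rxn = -781.8 kJ/mol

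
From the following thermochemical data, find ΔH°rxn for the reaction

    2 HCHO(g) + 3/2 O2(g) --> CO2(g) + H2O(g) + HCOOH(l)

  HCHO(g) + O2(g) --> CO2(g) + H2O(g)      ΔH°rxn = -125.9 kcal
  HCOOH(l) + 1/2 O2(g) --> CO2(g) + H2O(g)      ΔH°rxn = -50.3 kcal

ΔH°rxn = -201.5 kcal

equation 1 × 2 (×2 to match 2 HCHO(g) in the target): (2)·(-125.9) = -251.8 kcal
equation 2 reversed (HCOOH(l) must end up as a product): +50.3 kcal
Combining the equations, ΔH°rxn = (2)·(-125.9) + (-1)·(-50.3) = -201.5 kcal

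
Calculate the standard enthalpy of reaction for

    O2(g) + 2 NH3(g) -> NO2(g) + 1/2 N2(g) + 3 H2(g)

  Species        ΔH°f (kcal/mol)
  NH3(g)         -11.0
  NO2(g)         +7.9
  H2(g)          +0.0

ΔH° = 29.9 kcal/mol

ΔH°rxn = Σ nΔHf°(products) − Σ nΔHf°(reactants).
Products: 1·(+7.9) + 1/2·(+0.0) + 3·(+0.0) = +7.9
Reactants: 1·(+0.0) + 2·(-11.0) = -22.0
ΔH° = (+7.9) − (-22.0) = 29.9 kcal/mol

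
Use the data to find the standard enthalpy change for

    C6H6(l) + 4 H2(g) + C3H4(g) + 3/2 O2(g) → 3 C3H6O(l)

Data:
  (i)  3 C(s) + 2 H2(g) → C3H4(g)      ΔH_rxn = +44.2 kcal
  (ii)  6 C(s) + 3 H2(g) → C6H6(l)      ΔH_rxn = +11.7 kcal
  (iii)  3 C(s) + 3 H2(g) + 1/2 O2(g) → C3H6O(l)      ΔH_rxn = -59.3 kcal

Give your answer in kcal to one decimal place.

ΔH_rxn = -233.8 kcal

(i) reversed: -44.2 kcal
(ii) reversed: -11.7 kcal
(iii) × 3: (3)·(-59.3) = -177.9 kcal
ΔH_rxn = (-1)·(+44.2) + (-1)·(+11.7) + (3)·(-59.3) = -233.8 kcal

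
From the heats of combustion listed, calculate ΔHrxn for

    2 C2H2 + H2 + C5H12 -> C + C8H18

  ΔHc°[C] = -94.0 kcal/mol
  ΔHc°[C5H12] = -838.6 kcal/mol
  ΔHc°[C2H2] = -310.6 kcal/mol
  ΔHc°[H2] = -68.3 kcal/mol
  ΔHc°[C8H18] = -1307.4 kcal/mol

With combustion enthalpies, reactants minus products:
= [2·(-310.6) + 1·(-68.3) + 1·(-838.6)] − [1·(-94.0) + 1·(-1307.4)]
= -126.7 kcal/mol

ΔHrxn = -126.7 kcal/mol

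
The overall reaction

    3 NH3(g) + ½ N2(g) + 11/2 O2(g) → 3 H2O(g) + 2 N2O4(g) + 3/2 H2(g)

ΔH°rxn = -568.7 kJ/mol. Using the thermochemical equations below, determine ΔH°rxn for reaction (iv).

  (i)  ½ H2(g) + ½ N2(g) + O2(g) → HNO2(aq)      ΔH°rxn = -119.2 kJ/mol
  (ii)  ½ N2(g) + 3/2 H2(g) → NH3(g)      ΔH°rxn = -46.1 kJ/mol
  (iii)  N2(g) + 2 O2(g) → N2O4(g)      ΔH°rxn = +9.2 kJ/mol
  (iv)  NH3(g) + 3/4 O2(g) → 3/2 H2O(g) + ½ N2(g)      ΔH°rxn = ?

(i): not needed (HNO2(aq) appears nowhere else).
(ii) reversed: +46.1 kJ/mol
(iii) × 2 (×2 to match 2 N2O4(g) in the target): (2)·(+9.2) = +18.4 kJ/mol
(iv) × 2 (scale by 2 for the 3 H2O(g)): contributes 2·x
-568.7 = (+46.1) + (+18.4) + 2·x
x = (-568.7 − (+64.5)) / (2) = -316.6 kJ/mol

ΔH°rxn = -316.6 kJ/mol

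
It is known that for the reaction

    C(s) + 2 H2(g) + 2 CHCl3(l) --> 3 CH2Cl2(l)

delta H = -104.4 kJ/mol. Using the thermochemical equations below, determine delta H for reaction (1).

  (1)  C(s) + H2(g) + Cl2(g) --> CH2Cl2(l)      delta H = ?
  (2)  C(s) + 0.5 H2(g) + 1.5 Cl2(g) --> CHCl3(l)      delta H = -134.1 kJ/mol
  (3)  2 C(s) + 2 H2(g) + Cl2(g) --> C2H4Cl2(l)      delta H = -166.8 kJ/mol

delta H = -124.2 kJ/mol

(1) × 3 (×3 to match 3 CH2Cl2(l) in the target): contributes 3·x
(2) reversed and × 2 (CHCl3(l) must end up as a reactant; ×2 to match 2 CHCl3(l) in the target): (-2)·(-134.1) = +268.2 kJ/mol
(3): not needed (C2H4Cl2(l) appears nowhere else).
-104.4 = (+268.2) + 3·x
x = (-104.4 − (+268.2)) / (3) = -124.2 kJ/mol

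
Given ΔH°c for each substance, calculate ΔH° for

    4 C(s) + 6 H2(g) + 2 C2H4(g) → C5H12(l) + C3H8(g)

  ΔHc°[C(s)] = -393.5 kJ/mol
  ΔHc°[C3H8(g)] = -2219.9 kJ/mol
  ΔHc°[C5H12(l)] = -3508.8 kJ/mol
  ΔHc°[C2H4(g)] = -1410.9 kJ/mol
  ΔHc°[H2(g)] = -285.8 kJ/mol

Using ΔH = Σ nΔHc°(reactants) − Σ nΔHc°(products):
= [4·(-393.5) + 6·(-285.8) + 2·(-1410.9)] − [1·(-3508.8) + 1·(-2219.9)]
= -381.9 kJ/mol

ΔH° = -381.9 kJ/mol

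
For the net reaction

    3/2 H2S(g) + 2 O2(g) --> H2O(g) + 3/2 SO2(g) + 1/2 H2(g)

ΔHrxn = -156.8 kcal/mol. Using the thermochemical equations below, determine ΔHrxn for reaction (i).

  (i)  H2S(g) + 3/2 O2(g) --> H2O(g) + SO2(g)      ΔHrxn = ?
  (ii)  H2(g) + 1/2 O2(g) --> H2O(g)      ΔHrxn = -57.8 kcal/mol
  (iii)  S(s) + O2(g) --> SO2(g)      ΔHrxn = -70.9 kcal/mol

ΔHrxn = -123.8 kcal/mol

(i) × 3/2: contributes 3/2·x
(ii) reversed and × 1/2: (-1/2)·(-57.8) = +28.9 kcal/mol
(iii): not needed.
-156.8 = (+28.9) + 3/2·x
x = (-156.8 − (+28.9)) / (3/2) = -123.8 kcal/mol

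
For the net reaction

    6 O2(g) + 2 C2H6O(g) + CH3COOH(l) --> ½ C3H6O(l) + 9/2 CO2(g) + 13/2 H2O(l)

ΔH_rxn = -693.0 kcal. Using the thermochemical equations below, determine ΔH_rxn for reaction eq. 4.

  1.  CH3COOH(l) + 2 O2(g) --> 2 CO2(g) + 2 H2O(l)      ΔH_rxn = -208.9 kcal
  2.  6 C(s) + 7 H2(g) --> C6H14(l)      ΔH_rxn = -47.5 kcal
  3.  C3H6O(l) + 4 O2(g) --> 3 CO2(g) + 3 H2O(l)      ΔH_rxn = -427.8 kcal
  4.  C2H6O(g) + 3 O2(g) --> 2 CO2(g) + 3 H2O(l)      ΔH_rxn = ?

ΔH_rxn = -349.0 kcal

eq. 1 as written (CH3COOH(l) already on the reactant side): -208.9 kcal
eq. 2: not needed (C(s) appears nowhere else).
eq. 3 reversed and × 1/2 (C3H6O(l) must end up as a product; scale by 1/2 for the 1/2 C3H6O(l)): (-1/2)·(-427.8) = +213.9 kcal
eq. 4 × 2 (×2 to match 2 C2H6O(g) in the target): contributes 2·x
-693.0 = (-208.9) + (+213.9) + 2·x
x = (-693.0 − (+5.0)) / (2) = -349.0 kcal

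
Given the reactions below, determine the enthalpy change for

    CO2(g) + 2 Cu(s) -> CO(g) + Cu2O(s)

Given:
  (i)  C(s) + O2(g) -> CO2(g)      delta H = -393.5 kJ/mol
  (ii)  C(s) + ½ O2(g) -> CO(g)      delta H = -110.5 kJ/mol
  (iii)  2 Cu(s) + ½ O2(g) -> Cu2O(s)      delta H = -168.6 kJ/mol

delta H = 114.4 kJ/mol

(i) reversed: +393.5 kJ/mol
(ii) as written: -110.5 kJ/mol
(iii) as written: -168.6 kJ/mol
delta H = (+393.5) + (-110.5) + (-168.6) = 114.4 kJ/mol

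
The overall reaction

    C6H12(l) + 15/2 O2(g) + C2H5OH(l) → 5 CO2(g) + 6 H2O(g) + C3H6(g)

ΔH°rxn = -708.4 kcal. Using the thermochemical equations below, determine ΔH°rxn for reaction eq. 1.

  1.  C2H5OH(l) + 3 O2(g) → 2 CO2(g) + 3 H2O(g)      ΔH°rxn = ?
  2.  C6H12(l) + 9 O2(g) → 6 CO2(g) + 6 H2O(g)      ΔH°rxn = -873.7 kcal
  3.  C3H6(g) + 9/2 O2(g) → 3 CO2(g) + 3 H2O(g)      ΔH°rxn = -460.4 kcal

ΔH°rxn = -295.1 kcal

eq. 1 as written (C2H5OH(l) already on the reactant side): contributes x
eq. 2 as written (C6H12(l) already on the reactant side): -873.7 kcal
eq. 3 reversed (C3H6(g) must end up as a product): +460.4 kcal
-708.4 = (-873.7) + (+460.4) + x
x = (-708.4 − (-413.3)) / (1) = -295.1 kcal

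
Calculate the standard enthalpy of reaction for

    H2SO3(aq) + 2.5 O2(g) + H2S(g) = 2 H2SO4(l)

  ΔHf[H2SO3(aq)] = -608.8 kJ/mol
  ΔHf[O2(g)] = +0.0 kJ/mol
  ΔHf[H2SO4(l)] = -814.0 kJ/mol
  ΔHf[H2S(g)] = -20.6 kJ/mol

ΔH°rxn = Σ nΔHf°(products) − Σ nΔHf°(reactants).
Products: 2·(-814.0) = -1628.0
Reactants: 1·(-608.8) + 5/2·(+0.0) + 1·(-20.6) = -629.4
ΔHrxn = (-1628.0) − (-629.4) = -998.6 kJ/mol

ΔHrxn = -998.6 kJ/mol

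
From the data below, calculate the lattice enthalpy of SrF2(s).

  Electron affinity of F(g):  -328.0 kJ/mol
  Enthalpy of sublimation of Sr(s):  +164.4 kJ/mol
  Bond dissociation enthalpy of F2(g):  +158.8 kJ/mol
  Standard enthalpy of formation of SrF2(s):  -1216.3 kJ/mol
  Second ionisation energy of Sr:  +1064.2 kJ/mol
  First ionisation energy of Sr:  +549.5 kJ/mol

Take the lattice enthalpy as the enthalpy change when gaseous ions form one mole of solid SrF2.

ΔHf° = 1·ΔHsub + 1·(ΣIE) + 1·D(F2) + 2·EA + U
-1216.3 = 1·(+164.4) + 1·(+1613.7) + 1·(+158.8) + 2·(-328.0) + U
U = -1216.3 − (+1280.9) = -2497.2 kJ/mol

U = -2497.2 kJ/mol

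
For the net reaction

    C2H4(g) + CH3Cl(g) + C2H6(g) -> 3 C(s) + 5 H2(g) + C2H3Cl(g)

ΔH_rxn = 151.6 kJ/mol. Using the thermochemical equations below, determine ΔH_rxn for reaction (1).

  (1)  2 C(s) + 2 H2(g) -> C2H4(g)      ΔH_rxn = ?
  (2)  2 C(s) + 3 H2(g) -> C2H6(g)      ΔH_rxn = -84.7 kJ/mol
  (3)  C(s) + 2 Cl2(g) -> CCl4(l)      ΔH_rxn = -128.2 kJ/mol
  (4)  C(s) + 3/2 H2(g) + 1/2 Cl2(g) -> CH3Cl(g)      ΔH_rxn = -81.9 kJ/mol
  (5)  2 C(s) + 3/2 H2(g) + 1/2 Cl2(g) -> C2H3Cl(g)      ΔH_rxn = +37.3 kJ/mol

(1) reversed: contributes −x
(2) reversed: +84.7 kJ/mol
(3): not needed.
(4) reversed: +81.9 kJ/mol
(5) as written: +37.3 kJ/mol
+151.6 = (+84.7) + (+81.9) + (+37.3) − x
x = (+151.6 − (+203.9)) / (-1) = 52.3 kJ/mol

ΔH_rxn = 52.3 kJ/mol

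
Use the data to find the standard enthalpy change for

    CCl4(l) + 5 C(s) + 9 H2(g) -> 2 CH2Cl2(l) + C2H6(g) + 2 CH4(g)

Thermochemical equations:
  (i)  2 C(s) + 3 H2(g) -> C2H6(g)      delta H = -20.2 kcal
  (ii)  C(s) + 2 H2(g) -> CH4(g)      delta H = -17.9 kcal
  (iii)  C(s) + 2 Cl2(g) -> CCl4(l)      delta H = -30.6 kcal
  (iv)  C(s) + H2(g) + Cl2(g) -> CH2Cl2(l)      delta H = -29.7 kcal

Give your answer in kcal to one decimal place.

(i) as written (C2H6(g) already on the product side): -20.2 kcal
(ii) × 2 (×2 to match 2 CH4(g) in the target): (2)·(-17.9) = -35.8 kcal
(iii) reversed (reverse to put CCl4(l) on the reactant side): +30.6 kcal
(iv) × 2 (scale by 2 for the 2 CH2Cl2(l)): (2)·(-29.7) = -59.4 kcal
By Hess's law, delta H = (1)·(-20.2) + (2)·(-17.9) + (-1)·(-30.6) + (2)·(-29.7) = -84.8 kcal

delta H = -84.8 kcal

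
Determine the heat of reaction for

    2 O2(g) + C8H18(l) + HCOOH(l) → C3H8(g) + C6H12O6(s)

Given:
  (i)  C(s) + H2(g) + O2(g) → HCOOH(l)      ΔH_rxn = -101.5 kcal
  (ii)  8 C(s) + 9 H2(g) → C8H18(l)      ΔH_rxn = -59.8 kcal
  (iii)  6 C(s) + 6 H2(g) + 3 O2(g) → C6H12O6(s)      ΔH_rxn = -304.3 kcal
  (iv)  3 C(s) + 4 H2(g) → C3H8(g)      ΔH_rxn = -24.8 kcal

ΔH_rxn = -167.8 kcal

(i) reversed (HCOOH(l) must end up as a reactant): +101.5 kcal
(ii) reversed (C8H18(l) must end up as a reactant): +59.8 kcal
(iii) as written (C6H12O6(s) already on the product side): -304.3 kcal
(iv) as written (C3H8(g) already on the product side): -24.8 kcal
Summing the manipulated equations, ΔH_rxn = (+101.5) + (+59.8) + (-304.3) + (-24.8) = -167.8 kcal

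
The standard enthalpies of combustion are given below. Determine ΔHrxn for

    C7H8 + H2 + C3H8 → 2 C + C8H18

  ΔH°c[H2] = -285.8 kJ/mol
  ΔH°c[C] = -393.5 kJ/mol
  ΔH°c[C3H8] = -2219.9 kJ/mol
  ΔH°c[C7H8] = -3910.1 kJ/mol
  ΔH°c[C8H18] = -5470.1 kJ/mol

Using ΔH = Σ nΔHc°(reactants) − Σ nΔHc°(products):
= [1·(-3910.1) + 1·(-285.8) + 1·(-2219.9)] − [2·(-393.5) + 1·(-5470.1)]
= -158.7 kJ/mol

ΔHrxn = -158.7 kJ/mol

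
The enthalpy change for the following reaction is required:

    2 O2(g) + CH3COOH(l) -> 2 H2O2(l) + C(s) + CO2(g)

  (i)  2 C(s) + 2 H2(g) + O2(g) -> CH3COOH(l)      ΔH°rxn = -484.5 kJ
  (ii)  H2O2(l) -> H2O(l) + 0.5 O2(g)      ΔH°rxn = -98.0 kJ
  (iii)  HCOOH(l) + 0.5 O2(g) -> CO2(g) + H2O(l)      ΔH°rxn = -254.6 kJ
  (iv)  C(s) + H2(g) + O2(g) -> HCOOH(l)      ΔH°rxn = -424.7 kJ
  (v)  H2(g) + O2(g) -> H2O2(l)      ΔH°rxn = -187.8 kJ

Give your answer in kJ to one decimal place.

(i) reversed (CH3COOH(l) must end up as a reactant): +484.5 kJ
(ii) reversed: +98.0 kJ
(iii) as written (CO2(g) already on the product side): -254.6 kJ
(iv) as written: -424.7 kJ
(v) as written: -187.8 kJ
ΔH°rxn = (+484.5) + (+98.0) + (-254.6) + (-424.7) + (-187.8) = -284.6 kJ

ΔH°rxn = -284.6 kJ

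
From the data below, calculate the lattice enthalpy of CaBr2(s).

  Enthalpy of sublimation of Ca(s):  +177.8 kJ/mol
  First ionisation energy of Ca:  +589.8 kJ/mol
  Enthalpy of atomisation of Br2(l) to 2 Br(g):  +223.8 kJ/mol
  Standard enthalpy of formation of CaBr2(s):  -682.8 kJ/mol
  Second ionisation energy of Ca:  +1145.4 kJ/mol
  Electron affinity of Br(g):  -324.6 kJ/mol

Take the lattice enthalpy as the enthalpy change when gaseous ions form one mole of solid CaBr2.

ΔHf° = 1·ΔHsub + 1·(ΣIE) + 1·D(Br2) + 2·EA + U
-682.8 = 1·(+177.8) + 1·(+1735.2) + 1·(+223.8) + 2·(-324.6) + U
U = -682.8 − (+1487.6) = -2170.4 kJ/mol

U = -2170.4 kJ/mol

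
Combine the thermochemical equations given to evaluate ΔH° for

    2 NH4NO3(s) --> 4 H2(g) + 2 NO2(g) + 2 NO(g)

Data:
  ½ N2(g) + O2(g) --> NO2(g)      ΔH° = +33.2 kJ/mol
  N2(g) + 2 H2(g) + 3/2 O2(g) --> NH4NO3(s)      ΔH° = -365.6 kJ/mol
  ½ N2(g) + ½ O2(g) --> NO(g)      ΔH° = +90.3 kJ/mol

equation 1 × 2 (scale by 2 for the 2 NO2(g)): (2)·(+33.2) = +66.4 kJ/mol
equation 2 reversed and × 2 (NH4NO3(s) must end up as a reactant; scale by 2 for the 2 NH4NO3(s)): (-2)·(-365.6) = +731.2 kJ/mol
equation 3 × 2 (scale by 2 for the 2 NO(g)): (2)·(+90.3) = +180.6 kJ/mol
Summing the manipulated equations, ΔH° = (2)·(+33.2) + (-2)·(-365.6) + (2)·(+90.3) = 978.2 kJ/mol

ΔH° = 978.2 kJ/mol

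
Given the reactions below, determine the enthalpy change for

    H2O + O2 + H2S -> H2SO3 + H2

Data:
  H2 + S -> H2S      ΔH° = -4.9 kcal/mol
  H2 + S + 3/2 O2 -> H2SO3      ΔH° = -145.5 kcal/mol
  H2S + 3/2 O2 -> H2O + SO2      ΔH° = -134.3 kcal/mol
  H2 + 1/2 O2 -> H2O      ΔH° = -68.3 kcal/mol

ΔH° = -72.3 kcal/mol

equation 1 reversed: +4.9 kcal/mol
equation 2 as written (H2SO3 already on the product side): -145.5 kcal/mol
equation 3: not needed (SO2 appears nowhere else).
equation 4 reversed: +68.3 kcal/mol
ΔH° = (+4.9) + (-145.5) + (+68.3) = -72.3 kcal/mol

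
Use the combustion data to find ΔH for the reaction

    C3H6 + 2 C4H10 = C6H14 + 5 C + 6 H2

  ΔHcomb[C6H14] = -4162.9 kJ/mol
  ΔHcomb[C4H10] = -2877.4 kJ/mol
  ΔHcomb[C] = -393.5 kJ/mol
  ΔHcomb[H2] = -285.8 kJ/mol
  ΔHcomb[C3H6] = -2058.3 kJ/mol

With combustion enthalpies, reactants minus products:
= [1·(-2058.3) + 2·(-2877.4)] − [1·(-4162.9) + 5·(-393.5) + 6·(-285.8)]
= 32.1 kJ/mol

ΔH = 32.1 kJ/mol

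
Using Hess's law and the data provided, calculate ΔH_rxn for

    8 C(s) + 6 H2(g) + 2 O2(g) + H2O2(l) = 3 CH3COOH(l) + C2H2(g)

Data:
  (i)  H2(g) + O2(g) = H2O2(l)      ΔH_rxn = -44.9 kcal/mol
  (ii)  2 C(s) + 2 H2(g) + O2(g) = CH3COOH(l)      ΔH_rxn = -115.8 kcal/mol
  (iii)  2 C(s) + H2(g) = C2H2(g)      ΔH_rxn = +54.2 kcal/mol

(i) reversed: +44.9 kcal/mol
(ii) × 3: (3)·(-115.8) = -347.4 kcal/mol
(iii) as written: +54.2 kcal/mol
ΔH_rxn = (-1)·(-44.9) + (3)·(-115.8) + (1)·(+54.2) = -248.3 kcal/mol

ΔH_rxn = -248.3 kcal/mol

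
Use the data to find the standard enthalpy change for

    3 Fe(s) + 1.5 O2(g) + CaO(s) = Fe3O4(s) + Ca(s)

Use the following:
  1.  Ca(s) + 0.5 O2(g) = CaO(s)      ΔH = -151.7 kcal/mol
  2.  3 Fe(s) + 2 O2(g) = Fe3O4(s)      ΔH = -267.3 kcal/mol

eq. 1 reversed: +151.7 kcal/mol
eq. 2 as written: -267.3 kcal/mol
ΔH = (+151.7) + (-267.3) = -115.6 kcal/mol

ΔH = -115.6 kcal/mol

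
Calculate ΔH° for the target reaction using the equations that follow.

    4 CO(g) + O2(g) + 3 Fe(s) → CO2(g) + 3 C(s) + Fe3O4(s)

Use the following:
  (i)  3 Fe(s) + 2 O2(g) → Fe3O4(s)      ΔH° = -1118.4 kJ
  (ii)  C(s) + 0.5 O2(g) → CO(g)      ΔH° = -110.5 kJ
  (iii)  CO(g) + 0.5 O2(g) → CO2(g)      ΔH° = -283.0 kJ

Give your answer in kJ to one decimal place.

ΔH° = -1069.9 kJ

(i) as written: -1118.4 kJ
(ii) reversed and × 3: (-3)·(-110.5) = +331.5 kJ
(iii) as written: -283.0 kJ
Summing the manipulated equations, ΔH° = (-1118.4) + (+331.5) + (-283.0) = -1069.9 kJ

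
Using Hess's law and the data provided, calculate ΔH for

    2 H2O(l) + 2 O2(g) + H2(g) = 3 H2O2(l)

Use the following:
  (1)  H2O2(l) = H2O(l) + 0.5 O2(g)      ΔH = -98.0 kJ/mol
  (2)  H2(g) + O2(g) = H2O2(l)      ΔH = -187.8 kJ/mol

ΔH = 8.2 kJ/mol

(1) reversed and × 2 (H2O(l) must end up as a reactant; ×2 to match 2 H2O(l) in the target): (-2)·(-98.0) = +196.0 kJ/mol
(2) as written (H2(g) already on the reactant side): -187.8 kJ/mol
Summing the manipulated equations, ΔH = (-2)·(-98.0) + (1)·(-187.8) = 8.2 kJ/mol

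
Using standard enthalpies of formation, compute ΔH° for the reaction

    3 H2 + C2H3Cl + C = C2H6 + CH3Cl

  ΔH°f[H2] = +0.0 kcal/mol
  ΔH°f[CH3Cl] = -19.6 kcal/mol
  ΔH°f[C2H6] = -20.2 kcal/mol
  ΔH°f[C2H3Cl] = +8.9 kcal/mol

Products: 1·(-20.2) + 1·(-19.6) = -39.8
Reactants: 3·(+0.0) + 1·(+8.9) + 1·(+0.0) = +8.9
ΔH° = (-39.8) − (+8.9) = -48.7 kcal/mol

ΔH° = -48.7 kcal/mol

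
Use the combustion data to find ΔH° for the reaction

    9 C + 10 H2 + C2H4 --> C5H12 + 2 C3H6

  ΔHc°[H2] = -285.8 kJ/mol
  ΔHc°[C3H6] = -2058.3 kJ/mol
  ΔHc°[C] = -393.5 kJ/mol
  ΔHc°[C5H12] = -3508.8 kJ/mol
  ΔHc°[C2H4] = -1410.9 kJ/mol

ΔH° = -185.0 kJ/mol

Using ΔH = Σ nΔHc°(reactants) − Σ nΔHc°(products):
= [9·(-393.5) + 10·(-285.8) + 1·(-1410.9)] − [1·(-3508.8) + 2·(-2058.3)]
= -185.0 kJ/mol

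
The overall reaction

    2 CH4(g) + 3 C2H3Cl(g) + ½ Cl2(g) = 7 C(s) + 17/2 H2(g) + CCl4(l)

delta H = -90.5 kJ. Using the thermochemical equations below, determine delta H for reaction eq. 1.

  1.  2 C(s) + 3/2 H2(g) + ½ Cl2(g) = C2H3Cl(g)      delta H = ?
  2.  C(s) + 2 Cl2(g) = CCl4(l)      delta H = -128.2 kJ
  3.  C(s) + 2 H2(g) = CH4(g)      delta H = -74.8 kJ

eq. 1 reversed and × 3 (reverse to put C2H3Cl(g) on the reactant side; scale by 3 for the 3 C2H3Cl(g)): contributes −3·x
eq. 2 as written (CCl4(l) already on the product side): -128.2 kJ
eq. 3 reversed and × 2 (CH4(g) must end up as a reactant; ×2 to match 2 CH4(g) in the target): (-2)·(-74.8) = +149.6 kJ
-90.5 = (-128.2) + (+149.6) − 3·x
x = (-90.5 − (+21.4)) / (-3) = 37.3 kJ

delta H = 37.3 kJ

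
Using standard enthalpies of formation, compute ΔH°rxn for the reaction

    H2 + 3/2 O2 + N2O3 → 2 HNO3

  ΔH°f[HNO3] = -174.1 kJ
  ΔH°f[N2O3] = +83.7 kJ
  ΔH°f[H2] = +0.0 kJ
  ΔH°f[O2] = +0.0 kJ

Products: 2·(-174.1) = -348.2
Reactants: 1·(+0.0) + 3/2·(+0.0) + 1·(+83.7) = +83.7
ΔH°rxn = (-348.2) − (+83.7) = -431.9 kJ

ΔH°rxn = -431.9 kJ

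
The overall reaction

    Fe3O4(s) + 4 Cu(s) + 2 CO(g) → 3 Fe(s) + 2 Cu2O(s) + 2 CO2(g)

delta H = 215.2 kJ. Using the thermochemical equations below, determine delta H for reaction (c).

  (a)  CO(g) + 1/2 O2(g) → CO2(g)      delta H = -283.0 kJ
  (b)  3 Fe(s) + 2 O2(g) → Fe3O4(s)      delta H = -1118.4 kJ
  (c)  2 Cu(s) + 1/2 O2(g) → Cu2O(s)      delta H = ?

delta H = -168.6 kJ

(a) × 2 (scale by 2 for the 2 CO(g)): (2)·(-283.0) = -566.0 kJ
(b) reversed (reverse to put Fe3O4(s) on the reactant side): +1118.4 kJ
(c) × 2 (scale by 2 for the 2 Cu2O(s)): contributes 2·x
+215.2 = (-566.0) + (+1118.4) + 2·x
x = (+215.2 − (+552.4)) / (2) = -168.6 kJ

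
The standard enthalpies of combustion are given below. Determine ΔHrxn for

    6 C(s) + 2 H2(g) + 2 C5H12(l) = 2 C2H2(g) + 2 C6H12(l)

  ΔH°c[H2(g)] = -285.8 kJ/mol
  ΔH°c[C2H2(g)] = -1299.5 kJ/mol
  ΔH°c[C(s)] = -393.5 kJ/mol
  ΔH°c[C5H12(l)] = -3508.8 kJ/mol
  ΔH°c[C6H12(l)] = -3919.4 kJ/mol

With combustion enthalpies, reactants minus products:
= [6·(-393.5) + 2·(-285.8) + 2·(-3508.8)] − [2·(-1299.5) + 2·(-3919.4)]
= 487.6 kJ/mol

ΔHrxn = 487.6 kJ/mol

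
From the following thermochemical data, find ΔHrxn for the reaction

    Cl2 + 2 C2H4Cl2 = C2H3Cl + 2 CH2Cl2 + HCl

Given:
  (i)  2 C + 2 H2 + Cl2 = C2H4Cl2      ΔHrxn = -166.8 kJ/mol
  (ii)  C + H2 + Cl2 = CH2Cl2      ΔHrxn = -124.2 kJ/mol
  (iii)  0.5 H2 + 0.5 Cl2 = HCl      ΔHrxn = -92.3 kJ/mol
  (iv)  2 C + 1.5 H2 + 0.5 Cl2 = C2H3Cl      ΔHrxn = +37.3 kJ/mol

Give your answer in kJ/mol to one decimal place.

(i) reversed and × 2: (-2)·(-166.8) = +333.6 kJ/mol
(ii) × 2: (2)·(-124.2) = -248.4 kJ/mol
(iii) as written: -92.3 kJ/mol
(iv) as written: +37.3 kJ/mol
Summing the manipulated equations, ΔHrxn = (+333.6) + (-248.4) + (-92.3) + (+37.3) = 30.2 kJ/mol

ΔHrxn = 30.2 kJ/mol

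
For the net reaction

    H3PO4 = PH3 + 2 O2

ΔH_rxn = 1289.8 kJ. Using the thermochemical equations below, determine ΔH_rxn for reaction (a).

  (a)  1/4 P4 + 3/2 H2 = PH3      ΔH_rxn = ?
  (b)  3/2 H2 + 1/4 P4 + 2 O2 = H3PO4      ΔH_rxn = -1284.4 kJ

(a) as written (PH3 already on the product side): contributes x
(b) reversed (reverse to put H3PO4 on the reactant side): +1284.4 kJ
+1289.8 = (+1284.4) + x
x = (+1289.8 − (+1284.4)) / (1) = 5.4 kJ

ΔH_rxn = 5.4 kJ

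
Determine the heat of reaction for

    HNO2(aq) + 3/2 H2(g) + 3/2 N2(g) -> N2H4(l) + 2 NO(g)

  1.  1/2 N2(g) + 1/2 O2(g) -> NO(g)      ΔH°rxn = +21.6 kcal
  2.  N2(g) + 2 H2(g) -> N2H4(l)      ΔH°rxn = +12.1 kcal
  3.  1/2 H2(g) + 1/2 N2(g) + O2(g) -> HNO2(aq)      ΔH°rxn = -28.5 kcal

ΔH°rxn = 83.8 kcal

eq. 1 × 2: (2)·(+21.6) = +43.2 kcal
eq. 2 as written: +12.1 kcal
eq. 3 reversed: +28.5 kcal
ΔH°rxn = (2)·(+21.6) + (1)·(+12.1) + (-1)·(-28.5) = 83.8 kcal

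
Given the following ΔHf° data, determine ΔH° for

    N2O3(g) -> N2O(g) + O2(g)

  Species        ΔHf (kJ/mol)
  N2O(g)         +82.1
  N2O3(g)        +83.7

ΔH°rxn = Σ nΔHf°(products) − Σ nΔHf°(reactants).
Products: 1·(+82.1) + 1·(+0.0) = +82.1
Reactants: 1·(+83.7) = +83.7
ΔH° = (+82.1) − (+83.7) = -1.6 kJ/mol

ΔH° = -1.6 kJ/mol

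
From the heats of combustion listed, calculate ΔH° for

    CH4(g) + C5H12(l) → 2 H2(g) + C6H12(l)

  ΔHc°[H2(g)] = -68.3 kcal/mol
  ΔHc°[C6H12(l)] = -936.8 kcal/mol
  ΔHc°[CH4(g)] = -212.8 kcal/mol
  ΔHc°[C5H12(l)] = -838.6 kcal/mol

ΔH° = 22.0 kcal/mol

With combustion enthalpies, reactants minus products:
= [1·(-212.8) + 1·(-838.6)] − [2·(-68.3) + 1·(-936.8)]
= 22.0 kcal/mol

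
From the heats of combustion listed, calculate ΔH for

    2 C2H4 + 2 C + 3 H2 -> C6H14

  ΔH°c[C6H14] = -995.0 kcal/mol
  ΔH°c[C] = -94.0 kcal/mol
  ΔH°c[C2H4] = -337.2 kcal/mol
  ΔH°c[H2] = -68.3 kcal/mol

ΔH = -72.3 kcal/mol

With combustion enthalpies, reactants minus products:
= [2·(-337.2) + 2·(-94.0) + 3·(-68.3)] − [1·(-995.0)]
= -72.3 kcal/mol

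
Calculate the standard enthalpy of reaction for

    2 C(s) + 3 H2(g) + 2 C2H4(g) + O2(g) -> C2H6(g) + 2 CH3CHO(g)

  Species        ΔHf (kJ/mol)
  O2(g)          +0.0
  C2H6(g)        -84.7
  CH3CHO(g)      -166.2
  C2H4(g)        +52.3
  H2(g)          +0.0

Products: 1·(-84.7) + 2·(-166.2) = -417.1
Reactants: 2·(+0.0) + 3·(+0.0) + 2·(+52.3) + 1·(+0.0) = +104.6
ΔH_rxn = (-417.1) − (+104.6) = -521.7 kJ/mol

ΔH_rxn = -521.7 kJ/mol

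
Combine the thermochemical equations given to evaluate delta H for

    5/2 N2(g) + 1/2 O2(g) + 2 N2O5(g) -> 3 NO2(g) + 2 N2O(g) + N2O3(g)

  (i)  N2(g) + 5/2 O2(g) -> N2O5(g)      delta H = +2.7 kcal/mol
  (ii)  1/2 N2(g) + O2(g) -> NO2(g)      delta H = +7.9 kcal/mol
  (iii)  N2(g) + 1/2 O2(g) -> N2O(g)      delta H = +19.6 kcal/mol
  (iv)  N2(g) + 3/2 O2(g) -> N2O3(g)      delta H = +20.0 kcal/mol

(i) reversed and × 2: (-2)·(+2.7) = -5.4 kcal/mol
(ii) × 3: (3)·(+7.9) = +23.7 kcal/mol
(iii) × 2: (2)·(+19.6) = +39.2 kcal/mol
(iv) as written: +20.0 kcal/mol
delta H = (-2)·(+2.7) + (3)·(+7.9) + (2)·(+19.6) + (1)·(+20.0) = 77.5 kcal/mol

delta H = 77.5 kcal/mol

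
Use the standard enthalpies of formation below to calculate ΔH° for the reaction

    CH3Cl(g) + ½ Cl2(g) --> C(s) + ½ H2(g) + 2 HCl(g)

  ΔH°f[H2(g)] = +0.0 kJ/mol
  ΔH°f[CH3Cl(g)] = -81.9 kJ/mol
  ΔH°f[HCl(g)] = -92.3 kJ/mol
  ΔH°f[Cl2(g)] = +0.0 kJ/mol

Products: 1·(+0.0) + 1/2·(+0.0) + 2·(-92.3) = -184.6
Reactants: 1·(-81.9) + 1/2·(+0.0) = -81.9
ΔH° = (-184.6) − (-81.9) = -102.7 kJ/mol

ΔH° = -102.7 kJ/mol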